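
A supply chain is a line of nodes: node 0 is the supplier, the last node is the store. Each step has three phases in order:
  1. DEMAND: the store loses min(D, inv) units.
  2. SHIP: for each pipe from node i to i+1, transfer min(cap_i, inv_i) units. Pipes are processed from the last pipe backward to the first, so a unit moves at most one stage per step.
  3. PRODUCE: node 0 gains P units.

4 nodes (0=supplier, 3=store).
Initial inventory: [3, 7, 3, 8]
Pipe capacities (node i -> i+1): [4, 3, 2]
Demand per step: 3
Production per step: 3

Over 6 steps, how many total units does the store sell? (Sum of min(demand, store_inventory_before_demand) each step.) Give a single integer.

Step 1: sold=3 (running total=3) -> [3 7 4 7]
Step 2: sold=3 (running total=6) -> [3 7 5 6]
Step 3: sold=3 (running total=9) -> [3 7 6 5]
Step 4: sold=3 (running total=12) -> [3 7 7 4]
Step 5: sold=3 (running total=15) -> [3 7 8 3]
Step 6: sold=3 (running total=18) -> [3 7 9 2]

Answer: 18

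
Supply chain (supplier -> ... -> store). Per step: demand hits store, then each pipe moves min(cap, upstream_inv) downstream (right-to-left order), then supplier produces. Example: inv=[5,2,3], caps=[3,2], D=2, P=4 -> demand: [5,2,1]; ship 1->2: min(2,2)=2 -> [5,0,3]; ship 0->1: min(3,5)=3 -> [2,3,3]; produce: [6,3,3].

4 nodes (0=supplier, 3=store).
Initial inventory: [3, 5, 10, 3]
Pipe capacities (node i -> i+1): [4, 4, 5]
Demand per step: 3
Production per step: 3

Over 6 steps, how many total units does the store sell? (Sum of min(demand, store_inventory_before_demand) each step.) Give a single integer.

Step 1: sold=3 (running total=3) -> [3 4 9 5]
Step 2: sold=3 (running total=6) -> [3 3 8 7]
Step 3: sold=3 (running total=9) -> [3 3 6 9]
Step 4: sold=3 (running total=12) -> [3 3 4 11]
Step 5: sold=3 (running total=15) -> [3 3 3 12]
Step 6: sold=3 (running total=18) -> [3 3 3 12]

Answer: 18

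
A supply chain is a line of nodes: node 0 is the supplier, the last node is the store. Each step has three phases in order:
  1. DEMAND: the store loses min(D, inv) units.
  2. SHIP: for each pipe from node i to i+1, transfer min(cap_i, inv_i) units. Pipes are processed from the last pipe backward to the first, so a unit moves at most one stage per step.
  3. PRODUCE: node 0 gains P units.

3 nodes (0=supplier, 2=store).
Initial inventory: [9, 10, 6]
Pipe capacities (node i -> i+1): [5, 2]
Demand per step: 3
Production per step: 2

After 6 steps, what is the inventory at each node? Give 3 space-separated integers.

Step 1: demand=3,sold=3 ship[1->2]=2 ship[0->1]=5 prod=2 -> inv=[6 13 5]
Step 2: demand=3,sold=3 ship[1->2]=2 ship[0->1]=5 prod=2 -> inv=[3 16 4]
Step 3: demand=3,sold=3 ship[1->2]=2 ship[0->1]=3 prod=2 -> inv=[2 17 3]
Step 4: demand=3,sold=3 ship[1->2]=2 ship[0->1]=2 prod=2 -> inv=[2 17 2]
Step 5: demand=3,sold=2 ship[1->2]=2 ship[0->1]=2 prod=2 -> inv=[2 17 2]
Step 6: demand=3,sold=2 ship[1->2]=2 ship[0->1]=2 prod=2 -> inv=[2 17 2]

2 17 2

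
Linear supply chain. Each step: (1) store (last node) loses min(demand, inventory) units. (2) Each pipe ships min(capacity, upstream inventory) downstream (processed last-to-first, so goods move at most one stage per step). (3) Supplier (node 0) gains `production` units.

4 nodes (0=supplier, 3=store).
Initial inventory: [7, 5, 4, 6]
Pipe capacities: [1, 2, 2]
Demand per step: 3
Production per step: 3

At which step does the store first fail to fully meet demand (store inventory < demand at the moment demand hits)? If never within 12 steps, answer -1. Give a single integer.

Step 1: demand=3,sold=3 ship[2->3]=2 ship[1->2]=2 ship[0->1]=1 prod=3 -> [9 4 4 5]
Step 2: demand=3,sold=3 ship[2->3]=2 ship[1->2]=2 ship[0->1]=1 prod=3 -> [11 3 4 4]
Step 3: demand=3,sold=3 ship[2->3]=2 ship[1->2]=2 ship[0->1]=1 prod=3 -> [13 2 4 3]
Step 4: demand=3,sold=3 ship[2->3]=2 ship[1->2]=2 ship[0->1]=1 prod=3 -> [15 1 4 2]
Step 5: demand=3,sold=2 ship[2->3]=2 ship[1->2]=1 ship[0->1]=1 prod=3 -> [17 1 3 2]
Step 6: demand=3,sold=2 ship[2->3]=2 ship[1->2]=1 ship[0->1]=1 prod=3 -> [19 1 2 2]
Step 7: demand=3,sold=2 ship[2->3]=2 ship[1->2]=1 ship[0->1]=1 prod=3 -> [21 1 1 2]
Step 8: demand=3,sold=2 ship[2->3]=1 ship[1->2]=1 ship[0->1]=1 prod=3 -> [23 1 1 1]
Step 9: demand=3,sold=1 ship[2->3]=1 ship[1->2]=1 ship[0->1]=1 prod=3 -> [25 1 1 1]
Step 10: demand=3,sold=1 ship[2->3]=1 ship[1->2]=1 ship[0->1]=1 prod=3 -> [27 1 1 1]
Step 11: demand=3,sold=1 ship[2->3]=1 ship[1->2]=1 ship[0->1]=1 prod=3 -> [29 1 1 1]
Step 12: demand=3,sold=1 ship[2->3]=1 ship[1->2]=1 ship[0->1]=1 prod=3 -> [31 1 1 1]
First stockout at step 5

5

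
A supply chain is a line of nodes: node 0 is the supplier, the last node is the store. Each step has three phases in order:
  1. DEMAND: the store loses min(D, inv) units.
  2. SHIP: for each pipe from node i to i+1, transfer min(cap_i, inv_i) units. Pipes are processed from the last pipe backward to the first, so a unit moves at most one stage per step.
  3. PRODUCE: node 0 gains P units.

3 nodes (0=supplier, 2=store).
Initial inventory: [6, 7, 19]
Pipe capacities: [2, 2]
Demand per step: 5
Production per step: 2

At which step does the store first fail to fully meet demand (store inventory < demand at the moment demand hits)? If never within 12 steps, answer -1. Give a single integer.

Step 1: demand=5,sold=5 ship[1->2]=2 ship[0->1]=2 prod=2 -> [6 7 16]
Step 2: demand=5,sold=5 ship[1->2]=2 ship[0->1]=2 prod=2 -> [6 7 13]
Step 3: demand=5,sold=5 ship[1->2]=2 ship[0->1]=2 prod=2 -> [6 7 10]
Step 4: demand=5,sold=5 ship[1->2]=2 ship[0->1]=2 prod=2 -> [6 7 7]
Step 5: demand=5,sold=5 ship[1->2]=2 ship[0->1]=2 prod=2 -> [6 7 4]
Step 6: demand=5,sold=4 ship[1->2]=2 ship[0->1]=2 prod=2 -> [6 7 2]
Step 7: demand=5,sold=2 ship[1->2]=2 ship[0->1]=2 prod=2 -> [6 7 2]
Step 8: demand=5,sold=2 ship[1->2]=2 ship[0->1]=2 prod=2 -> [6 7 2]
Step 9: demand=5,sold=2 ship[1->2]=2 ship[0->1]=2 prod=2 -> [6 7 2]
Step 10: demand=5,sold=2 ship[1->2]=2 ship[0->1]=2 prod=2 -> [6 7 2]
Step 11: demand=5,sold=2 ship[1->2]=2 ship[0->1]=2 prod=2 -> [6 7 2]
Step 12: demand=5,sold=2 ship[1->2]=2 ship[0->1]=2 prod=2 -> [6 7 2]
First stockout at step 6

6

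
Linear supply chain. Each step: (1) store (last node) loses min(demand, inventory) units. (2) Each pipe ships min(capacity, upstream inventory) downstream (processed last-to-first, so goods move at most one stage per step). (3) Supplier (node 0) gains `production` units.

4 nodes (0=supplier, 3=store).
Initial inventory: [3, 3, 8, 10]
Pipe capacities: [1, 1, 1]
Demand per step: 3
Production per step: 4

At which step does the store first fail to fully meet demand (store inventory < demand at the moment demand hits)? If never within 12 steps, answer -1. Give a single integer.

Step 1: demand=3,sold=3 ship[2->3]=1 ship[1->2]=1 ship[0->1]=1 prod=4 -> [6 3 8 8]
Step 2: demand=3,sold=3 ship[2->3]=1 ship[1->2]=1 ship[0->1]=1 prod=4 -> [9 3 8 6]
Step 3: demand=3,sold=3 ship[2->3]=1 ship[1->2]=1 ship[0->1]=1 prod=4 -> [12 3 8 4]
Step 4: demand=3,sold=3 ship[2->3]=1 ship[1->2]=1 ship[0->1]=1 prod=4 -> [15 3 8 2]
Step 5: demand=3,sold=2 ship[2->3]=1 ship[1->2]=1 ship[0->1]=1 prod=4 -> [18 3 8 1]
Step 6: demand=3,sold=1 ship[2->3]=1 ship[1->2]=1 ship[0->1]=1 prod=4 -> [21 3 8 1]
Step 7: demand=3,sold=1 ship[2->3]=1 ship[1->2]=1 ship[0->1]=1 prod=4 -> [24 3 8 1]
Step 8: demand=3,sold=1 ship[2->3]=1 ship[1->2]=1 ship[0->1]=1 prod=4 -> [27 3 8 1]
Step 9: demand=3,sold=1 ship[2->3]=1 ship[1->2]=1 ship[0->1]=1 prod=4 -> [30 3 8 1]
Step 10: demand=3,sold=1 ship[2->3]=1 ship[1->2]=1 ship[0->1]=1 prod=4 -> [33 3 8 1]
Step 11: demand=3,sold=1 ship[2->3]=1 ship[1->2]=1 ship[0->1]=1 prod=4 -> [36 3 8 1]
Step 12: demand=3,sold=1 ship[2->3]=1 ship[1->2]=1 ship[0->1]=1 prod=4 -> [39 3 8 1]
First stockout at step 5

5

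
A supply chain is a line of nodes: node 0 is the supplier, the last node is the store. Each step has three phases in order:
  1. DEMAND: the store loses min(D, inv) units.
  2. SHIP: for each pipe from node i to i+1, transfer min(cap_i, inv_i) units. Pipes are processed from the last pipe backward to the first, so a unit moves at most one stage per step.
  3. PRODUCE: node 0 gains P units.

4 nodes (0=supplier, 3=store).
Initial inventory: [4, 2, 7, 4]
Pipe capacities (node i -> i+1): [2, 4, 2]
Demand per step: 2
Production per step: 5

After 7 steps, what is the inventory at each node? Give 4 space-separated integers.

Step 1: demand=2,sold=2 ship[2->3]=2 ship[1->2]=2 ship[0->1]=2 prod=5 -> inv=[7 2 7 4]
Step 2: demand=2,sold=2 ship[2->3]=2 ship[1->2]=2 ship[0->1]=2 prod=5 -> inv=[10 2 7 4]
Step 3: demand=2,sold=2 ship[2->3]=2 ship[1->2]=2 ship[0->1]=2 prod=5 -> inv=[13 2 7 4]
Step 4: demand=2,sold=2 ship[2->3]=2 ship[1->2]=2 ship[0->1]=2 prod=5 -> inv=[16 2 7 4]
Step 5: demand=2,sold=2 ship[2->3]=2 ship[1->2]=2 ship[0->1]=2 prod=5 -> inv=[19 2 7 4]
Step 6: demand=2,sold=2 ship[2->3]=2 ship[1->2]=2 ship[0->1]=2 prod=5 -> inv=[22 2 7 4]
Step 7: demand=2,sold=2 ship[2->3]=2 ship[1->2]=2 ship[0->1]=2 prod=5 -> inv=[25 2 7 4]

25 2 7 4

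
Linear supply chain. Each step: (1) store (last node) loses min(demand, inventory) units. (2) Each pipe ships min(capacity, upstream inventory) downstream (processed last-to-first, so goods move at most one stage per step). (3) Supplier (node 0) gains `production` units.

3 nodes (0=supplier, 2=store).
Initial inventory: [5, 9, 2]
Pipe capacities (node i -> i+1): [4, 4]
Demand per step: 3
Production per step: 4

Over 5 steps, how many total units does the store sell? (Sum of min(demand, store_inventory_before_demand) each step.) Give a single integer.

Step 1: sold=2 (running total=2) -> [5 9 4]
Step 2: sold=3 (running total=5) -> [5 9 5]
Step 3: sold=3 (running total=8) -> [5 9 6]
Step 4: sold=3 (running total=11) -> [5 9 7]
Step 5: sold=3 (running total=14) -> [5 9 8]

Answer: 14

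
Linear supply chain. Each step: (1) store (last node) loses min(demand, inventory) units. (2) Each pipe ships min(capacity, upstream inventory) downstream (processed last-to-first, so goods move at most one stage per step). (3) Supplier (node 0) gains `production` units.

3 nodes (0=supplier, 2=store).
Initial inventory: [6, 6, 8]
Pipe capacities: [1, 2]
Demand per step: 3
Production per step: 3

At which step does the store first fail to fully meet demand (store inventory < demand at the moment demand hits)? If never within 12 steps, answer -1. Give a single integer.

Step 1: demand=3,sold=3 ship[1->2]=2 ship[0->1]=1 prod=3 -> [8 5 7]
Step 2: demand=3,sold=3 ship[1->2]=2 ship[0->1]=1 prod=3 -> [10 4 6]
Step 3: demand=3,sold=3 ship[1->2]=2 ship[0->1]=1 prod=3 -> [12 3 5]
Step 4: demand=3,sold=3 ship[1->2]=2 ship[0->1]=1 prod=3 -> [14 2 4]
Step 5: demand=3,sold=3 ship[1->2]=2 ship[0->1]=1 prod=3 -> [16 1 3]
Step 6: demand=3,sold=3 ship[1->2]=1 ship[0->1]=1 prod=3 -> [18 1 1]
Step 7: demand=3,sold=1 ship[1->2]=1 ship[0->1]=1 prod=3 -> [20 1 1]
Step 8: demand=3,sold=1 ship[1->2]=1 ship[0->1]=1 prod=3 -> [22 1 1]
Step 9: demand=3,sold=1 ship[1->2]=1 ship[0->1]=1 prod=3 -> [24 1 1]
Step 10: demand=3,sold=1 ship[1->2]=1 ship[0->1]=1 prod=3 -> [26 1 1]
Step 11: demand=3,sold=1 ship[1->2]=1 ship[0->1]=1 prod=3 -> [28 1 1]
Step 12: demand=3,sold=1 ship[1->2]=1 ship[0->1]=1 prod=3 -> [30 1 1]
First stockout at step 7

7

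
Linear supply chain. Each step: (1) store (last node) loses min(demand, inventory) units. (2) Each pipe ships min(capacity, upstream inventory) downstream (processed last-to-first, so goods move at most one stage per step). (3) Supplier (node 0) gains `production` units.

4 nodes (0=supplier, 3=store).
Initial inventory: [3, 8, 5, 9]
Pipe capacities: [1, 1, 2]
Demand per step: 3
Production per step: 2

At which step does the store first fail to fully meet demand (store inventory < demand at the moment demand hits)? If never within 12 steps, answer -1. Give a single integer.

Step 1: demand=3,sold=3 ship[2->3]=2 ship[1->2]=1 ship[0->1]=1 prod=2 -> [4 8 4 8]
Step 2: demand=3,sold=3 ship[2->3]=2 ship[1->2]=1 ship[0->1]=1 prod=2 -> [5 8 3 7]
Step 3: demand=3,sold=3 ship[2->3]=2 ship[1->2]=1 ship[0->1]=1 prod=2 -> [6 8 2 6]
Step 4: demand=3,sold=3 ship[2->3]=2 ship[1->2]=1 ship[0->1]=1 prod=2 -> [7 8 1 5]
Step 5: demand=3,sold=3 ship[2->3]=1 ship[1->2]=1 ship[0->1]=1 prod=2 -> [8 8 1 3]
Step 6: demand=3,sold=3 ship[2->3]=1 ship[1->2]=1 ship[0->1]=1 prod=2 -> [9 8 1 1]
Step 7: demand=3,sold=1 ship[2->3]=1 ship[1->2]=1 ship[0->1]=1 prod=2 -> [10 8 1 1]
Step 8: demand=3,sold=1 ship[2->3]=1 ship[1->2]=1 ship[0->1]=1 prod=2 -> [11 8 1 1]
Step 9: demand=3,sold=1 ship[2->3]=1 ship[1->2]=1 ship[0->1]=1 prod=2 -> [12 8 1 1]
Step 10: demand=3,sold=1 ship[2->3]=1 ship[1->2]=1 ship[0->1]=1 prod=2 -> [13 8 1 1]
Step 11: demand=3,sold=1 ship[2->3]=1 ship[1->2]=1 ship[0->1]=1 prod=2 -> [14 8 1 1]
Step 12: demand=3,sold=1 ship[2->3]=1 ship[1->2]=1 ship[0->1]=1 prod=2 -> [15 8 1 1]
First stockout at step 7

7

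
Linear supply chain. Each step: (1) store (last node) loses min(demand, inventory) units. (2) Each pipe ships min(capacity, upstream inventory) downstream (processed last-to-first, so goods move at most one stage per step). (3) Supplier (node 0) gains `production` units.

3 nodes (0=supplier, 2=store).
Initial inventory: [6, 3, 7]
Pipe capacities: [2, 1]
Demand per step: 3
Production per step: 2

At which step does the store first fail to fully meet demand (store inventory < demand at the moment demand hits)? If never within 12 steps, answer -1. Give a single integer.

Step 1: demand=3,sold=3 ship[1->2]=1 ship[0->1]=2 prod=2 -> [6 4 5]
Step 2: demand=3,sold=3 ship[1->2]=1 ship[0->1]=2 prod=2 -> [6 5 3]
Step 3: demand=3,sold=3 ship[1->2]=1 ship[0->1]=2 prod=2 -> [6 6 1]
Step 4: demand=3,sold=1 ship[1->2]=1 ship[0->1]=2 prod=2 -> [6 7 1]
Step 5: demand=3,sold=1 ship[1->2]=1 ship[0->1]=2 prod=2 -> [6 8 1]
Step 6: demand=3,sold=1 ship[1->2]=1 ship[0->1]=2 prod=2 -> [6 9 1]
Step 7: demand=3,sold=1 ship[1->2]=1 ship[0->1]=2 prod=2 -> [6 10 1]
Step 8: demand=3,sold=1 ship[1->2]=1 ship[0->1]=2 prod=2 -> [6 11 1]
Step 9: demand=3,sold=1 ship[1->2]=1 ship[0->1]=2 prod=2 -> [6 12 1]
Step 10: demand=3,sold=1 ship[1->2]=1 ship[0->1]=2 prod=2 -> [6 13 1]
Step 11: demand=3,sold=1 ship[1->2]=1 ship[0->1]=2 prod=2 -> [6 14 1]
Step 12: demand=3,sold=1 ship[1->2]=1 ship[0->1]=2 prod=2 -> [6 15 1]
First stockout at step 4

4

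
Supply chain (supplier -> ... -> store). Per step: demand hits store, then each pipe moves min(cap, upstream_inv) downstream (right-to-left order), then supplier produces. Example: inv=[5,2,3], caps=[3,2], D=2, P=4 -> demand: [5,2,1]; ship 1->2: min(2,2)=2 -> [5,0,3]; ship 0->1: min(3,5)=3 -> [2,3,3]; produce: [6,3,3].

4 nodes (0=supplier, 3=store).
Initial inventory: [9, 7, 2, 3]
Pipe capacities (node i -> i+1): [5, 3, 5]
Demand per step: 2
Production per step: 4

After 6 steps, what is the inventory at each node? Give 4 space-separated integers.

Step 1: demand=2,sold=2 ship[2->3]=2 ship[1->2]=3 ship[0->1]=5 prod=4 -> inv=[8 9 3 3]
Step 2: demand=2,sold=2 ship[2->3]=3 ship[1->2]=3 ship[0->1]=5 prod=4 -> inv=[7 11 3 4]
Step 3: demand=2,sold=2 ship[2->3]=3 ship[1->2]=3 ship[0->1]=5 prod=4 -> inv=[6 13 3 5]
Step 4: demand=2,sold=2 ship[2->3]=3 ship[1->2]=3 ship[0->1]=5 prod=4 -> inv=[5 15 3 6]
Step 5: demand=2,sold=2 ship[2->3]=3 ship[1->2]=3 ship[0->1]=5 prod=4 -> inv=[4 17 3 7]
Step 6: demand=2,sold=2 ship[2->3]=3 ship[1->2]=3 ship[0->1]=4 prod=4 -> inv=[4 18 3 8]

4 18 3 8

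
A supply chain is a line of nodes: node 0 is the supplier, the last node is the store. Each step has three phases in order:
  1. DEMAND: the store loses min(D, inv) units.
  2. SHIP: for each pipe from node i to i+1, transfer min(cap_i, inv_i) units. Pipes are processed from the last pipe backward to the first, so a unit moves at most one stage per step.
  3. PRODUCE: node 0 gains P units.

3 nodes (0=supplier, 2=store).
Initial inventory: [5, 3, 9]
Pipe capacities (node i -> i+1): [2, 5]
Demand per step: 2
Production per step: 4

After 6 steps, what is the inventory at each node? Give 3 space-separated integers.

Step 1: demand=2,sold=2 ship[1->2]=3 ship[0->1]=2 prod=4 -> inv=[7 2 10]
Step 2: demand=2,sold=2 ship[1->2]=2 ship[0->1]=2 prod=4 -> inv=[9 2 10]
Step 3: demand=2,sold=2 ship[1->2]=2 ship[0->1]=2 prod=4 -> inv=[11 2 10]
Step 4: demand=2,sold=2 ship[1->2]=2 ship[0->1]=2 prod=4 -> inv=[13 2 10]
Step 5: demand=2,sold=2 ship[1->2]=2 ship[0->1]=2 prod=4 -> inv=[15 2 10]
Step 6: demand=2,sold=2 ship[1->2]=2 ship[0->1]=2 prod=4 -> inv=[17 2 10]

17 2 10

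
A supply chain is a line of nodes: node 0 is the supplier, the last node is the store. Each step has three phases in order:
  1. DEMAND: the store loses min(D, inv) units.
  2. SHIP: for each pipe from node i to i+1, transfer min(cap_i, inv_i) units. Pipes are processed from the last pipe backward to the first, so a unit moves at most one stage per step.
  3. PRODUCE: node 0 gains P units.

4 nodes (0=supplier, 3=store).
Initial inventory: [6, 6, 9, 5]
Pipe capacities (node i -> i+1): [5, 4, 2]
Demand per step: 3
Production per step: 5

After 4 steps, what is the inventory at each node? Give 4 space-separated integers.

Step 1: demand=3,sold=3 ship[2->3]=2 ship[1->2]=4 ship[0->1]=5 prod=5 -> inv=[6 7 11 4]
Step 2: demand=3,sold=3 ship[2->3]=2 ship[1->2]=4 ship[0->1]=5 prod=5 -> inv=[6 8 13 3]
Step 3: demand=3,sold=3 ship[2->3]=2 ship[1->2]=4 ship[0->1]=5 prod=5 -> inv=[6 9 15 2]
Step 4: demand=3,sold=2 ship[2->3]=2 ship[1->2]=4 ship[0->1]=5 prod=5 -> inv=[6 10 17 2]

6 10 17 2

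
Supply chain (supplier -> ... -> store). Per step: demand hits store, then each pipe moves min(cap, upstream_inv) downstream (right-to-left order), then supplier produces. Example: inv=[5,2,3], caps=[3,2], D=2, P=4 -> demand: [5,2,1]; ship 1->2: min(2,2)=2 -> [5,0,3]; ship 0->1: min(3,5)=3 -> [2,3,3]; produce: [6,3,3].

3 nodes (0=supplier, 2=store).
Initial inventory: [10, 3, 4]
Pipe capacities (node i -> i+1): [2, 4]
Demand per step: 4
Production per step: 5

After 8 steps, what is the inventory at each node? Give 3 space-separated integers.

Step 1: demand=4,sold=4 ship[1->2]=3 ship[0->1]=2 prod=5 -> inv=[13 2 3]
Step 2: demand=4,sold=3 ship[1->2]=2 ship[0->1]=2 prod=5 -> inv=[16 2 2]
Step 3: demand=4,sold=2 ship[1->2]=2 ship[0->1]=2 prod=5 -> inv=[19 2 2]
Step 4: demand=4,sold=2 ship[1->2]=2 ship[0->1]=2 prod=5 -> inv=[22 2 2]
Step 5: demand=4,sold=2 ship[1->2]=2 ship[0->1]=2 prod=5 -> inv=[25 2 2]
Step 6: demand=4,sold=2 ship[1->2]=2 ship[0->1]=2 prod=5 -> inv=[28 2 2]
Step 7: demand=4,sold=2 ship[1->2]=2 ship[0->1]=2 prod=5 -> inv=[31 2 2]
Step 8: demand=4,sold=2 ship[1->2]=2 ship[0->1]=2 prod=5 -> inv=[34 2 2]

34 2 2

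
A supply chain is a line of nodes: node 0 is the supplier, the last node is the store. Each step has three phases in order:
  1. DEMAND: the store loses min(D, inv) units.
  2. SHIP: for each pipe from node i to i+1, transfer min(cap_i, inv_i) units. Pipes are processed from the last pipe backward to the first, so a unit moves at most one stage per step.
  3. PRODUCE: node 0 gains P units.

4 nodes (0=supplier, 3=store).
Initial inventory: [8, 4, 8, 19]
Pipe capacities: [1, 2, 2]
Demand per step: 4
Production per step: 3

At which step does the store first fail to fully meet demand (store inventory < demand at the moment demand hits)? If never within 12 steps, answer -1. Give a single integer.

Step 1: demand=4,sold=4 ship[2->3]=2 ship[1->2]=2 ship[0->1]=1 prod=3 -> [10 3 8 17]
Step 2: demand=4,sold=4 ship[2->3]=2 ship[1->2]=2 ship[0->1]=1 prod=3 -> [12 2 8 15]
Step 3: demand=4,sold=4 ship[2->3]=2 ship[1->2]=2 ship[0->1]=1 prod=3 -> [14 1 8 13]
Step 4: demand=4,sold=4 ship[2->3]=2 ship[1->2]=1 ship[0->1]=1 prod=3 -> [16 1 7 11]
Step 5: demand=4,sold=4 ship[2->3]=2 ship[1->2]=1 ship[0->1]=1 prod=3 -> [18 1 6 9]
Step 6: demand=4,sold=4 ship[2->3]=2 ship[1->2]=1 ship[0->1]=1 prod=3 -> [20 1 5 7]
Step 7: demand=4,sold=4 ship[2->3]=2 ship[1->2]=1 ship[0->1]=1 prod=3 -> [22 1 4 5]
Step 8: demand=4,sold=4 ship[2->3]=2 ship[1->2]=1 ship[0->1]=1 prod=3 -> [24 1 3 3]
Step 9: demand=4,sold=3 ship[2->3]=2 ship[1->2]=1 ship[0->1]=1 prod=3 -> [26 1 2 2]
Step 10: demand=4,sold=2 ship[2->3]=2 ship[1->2]=1 ship[0->1]=1 prod=3 -> [28 1 1 2]
Step 11: demand=4,sold=2 ship[2->3]=1 ship[1->2]=1 ship[0->1]=1 prod=3 -> [30 1 1 1]
Step 12: demand=4,sold=1 ship[2->3]=1 ship[1->2]=1 ship[0->1]=1 prod=3 -> [32 1 1 1]
First stockout at step 9

9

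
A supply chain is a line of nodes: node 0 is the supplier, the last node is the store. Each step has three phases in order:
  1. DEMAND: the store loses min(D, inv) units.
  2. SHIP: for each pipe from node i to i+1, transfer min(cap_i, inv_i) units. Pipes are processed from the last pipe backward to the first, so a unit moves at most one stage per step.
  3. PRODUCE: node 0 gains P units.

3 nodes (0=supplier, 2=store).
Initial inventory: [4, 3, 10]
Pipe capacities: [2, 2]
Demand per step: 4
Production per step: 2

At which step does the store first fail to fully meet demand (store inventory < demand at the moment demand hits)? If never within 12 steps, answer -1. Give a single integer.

Step 1: demand=4,sold=4 ship[1->2]=2 ship[0->1]=2 prod=2 -> [4 3 8]
Step 2: demand=4,sold=4 ship[1->2]=2 ship[0->1]=2 prod=2 -> [4 3 6]
Step 3: demand=4,sold=4 ship[1->2]=2 ship[0->1]=2 prod=2 -> [4 3 4]
Step 4: demand=4,sold=4 ship[1->2]=2 ship[0->1]=2 prod=2 -> [4 3 2]
Step 5: demand=4,sold=2 ship[1->2]=2 ship[0->1]=2 prod=2 -> [4 3 2]
Step 6: demand=4,sold=2 ship[1->2]=2 ship[0->1]=2 prod=2 -> [4 3 2]
Step 7: demand=4,sold=2 ship[1->2]=2 ship[0->1]=2 prod=2 -> [4 3 2]
Step 8: demand=4,sold=2 ship[1->2]=2 ship[0->1]=2 prod=2 -> [4 3 2]
Step 9: demand=4,sold=2 ship[1->2]=2 ship[0->1]=2 prod=2 -> [4 3 2]
Step 10: demand=4,sold=2 ship[1->2]=2 ship[0->1]=2 prod=2 -> [4 3 2]
Step 11: demand=4,sold=2 ship[1->2]=2 ship[0->1]=2 prod=2 -> [4 3 2]
Step 12: demand=4,sold=2 ship[1->2]=2 ship[0->1]=2 prod=2 -> [4 3 2]
First stockout at step 5

5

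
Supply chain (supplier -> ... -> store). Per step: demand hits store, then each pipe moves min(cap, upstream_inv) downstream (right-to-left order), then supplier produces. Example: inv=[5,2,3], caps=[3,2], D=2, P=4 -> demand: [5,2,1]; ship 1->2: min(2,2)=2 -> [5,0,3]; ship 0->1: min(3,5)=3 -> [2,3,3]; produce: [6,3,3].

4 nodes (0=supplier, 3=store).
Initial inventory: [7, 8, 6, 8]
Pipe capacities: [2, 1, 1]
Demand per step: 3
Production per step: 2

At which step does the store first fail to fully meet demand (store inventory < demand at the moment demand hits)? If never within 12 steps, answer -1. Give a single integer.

Step 1: demand=3,sold=3 ship[2->3]=1 ship[1->2]=1 ship[0->1]=2 prod=2 -> [7 9 6 6]
Step 2: demand=3,sold=3 ship[2->3]=1 ship[1->2]=1 ship[0->1]=2 prod=2 -> [7 10 6 4]
Step 3: demand=3,sold=3 ship[2->3]=1 ship[1->2]=1 ship[0->1]=2 prod=2 -> [7 11 6 2]
Step 4: demand=3,sold=2 ship[2->3]=1 ship[1->2]=1 ship[0->1]=2 prod=2 -> [7 12 6 1]
Step 5: demand=3,sold=1 ship[2->3]=1 ship[1->2]=1 ship[0->1]=2 prod=2 -> [7 13 6 1]
Step 6: demand=3,sold=1 ship[2->3]=1 ship[1->2]=1 ship[0->1]=2 prod=2 -> [7 14 6 1]
Step 7: demand=3,sold=1 ship[2->3]=1 ship[1->2]=1 ship[0->1]=2 prod=2 -> [7 15 6 1]
Step 8: demand=3,sold=1 ship[2->3]=1 ship[1->2]=1 ship[0->1]=2 prod=2 -> [7 16 6 1]
Step 9: demand=3,sold=1 ship[2->3]=1 ship[1->2]=1 ship[0->1]=2 prod=2 -> [7 17 6 1]
Step 10: demand=3,sold=1 ship[2->3]=1 ship[1->2]=1 ship[0->1]=2 prod=2 -> [7 18 6 1]
Step 11: demand=3,sold=1 ship[2->3]=1 ship[1->2]=1 ship[0->1]=2 prod=2 -> [7 19 6 1]
Step 12: demand=3,sold=1 ship[2->3]=1 ship[1->2]=1 ship[0->1]=2 prod=2 -> [7 20 6 1]
First stockout at step 4

4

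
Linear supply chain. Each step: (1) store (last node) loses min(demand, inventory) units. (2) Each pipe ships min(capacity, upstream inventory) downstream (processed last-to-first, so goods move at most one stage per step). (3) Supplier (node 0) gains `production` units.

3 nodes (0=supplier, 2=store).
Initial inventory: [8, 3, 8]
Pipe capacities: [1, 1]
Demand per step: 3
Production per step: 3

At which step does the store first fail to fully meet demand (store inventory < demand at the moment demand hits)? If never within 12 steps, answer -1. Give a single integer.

Step 1: demand=3,sold=3 ship[1->2]=1 ship[0->1]=1 prod=3 -> [10 3 6]
Step 2: demand=3,sold=3 ship[1->2]=1 ship[0->1]=1 prod=3 -> [12 3 4]
Step 3: demand=3,sold=3 ship[1->2]=1 ship[0->1]=1 prod=3 -> [14 3 2]
Step 4: demand=3,sold=2 ship[1->2]=1 ship[0->1]=1 prod=3 -> [16 3 1]
Step 5: demand=3,sold=1 ship[1->2]=1 ship[0->1]=1 prod=3 -> [18 3 1]
Step 6: demand=3,sold=1 ship[1->2]=1 ship[0->1]=1 prod=3 -> [20 3 1]
Step 7: demand=3,sold=1 ship[1->2]=1 ship[0->1]=1 prod=3 -> [22 3 1]
Step 8: demand=3,sold=1 ship[1->2]=1 ship[0->1]=1 prod=3 -> [24 3 1]
Step 9: demand=3,sold=1 ship[1->2]=1 ship[0->1]=1 prod=3 -> [26 3 1]
Step 10: demand=3,sold=1 ship[1->2]=1 ship[0->1]=1 prod=3 -> [28 3 1]
Step 11: demand=3,sold=1 ship[1->2]=1 ship[0->1]=1 prod=3 -> [30 3 1]
Step 12: demand=3,sold=1 ship[1->2]=1 ship[0->1]=1 prod=3 -> [32 3 1]
First stockout at step 4

4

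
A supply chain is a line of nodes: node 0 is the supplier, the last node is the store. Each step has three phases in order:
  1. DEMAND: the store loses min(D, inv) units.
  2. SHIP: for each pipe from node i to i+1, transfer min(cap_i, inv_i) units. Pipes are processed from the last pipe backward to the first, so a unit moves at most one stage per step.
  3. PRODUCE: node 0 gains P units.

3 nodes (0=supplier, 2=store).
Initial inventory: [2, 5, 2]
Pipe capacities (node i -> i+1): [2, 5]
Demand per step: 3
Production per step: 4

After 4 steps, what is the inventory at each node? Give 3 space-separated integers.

Step 1: demand=3,sold=2 ship[1->2]=5 ship[0->1]=2 prod=4 -> inv=[4 2 5]
Step 2: demand=3,sold=3 ship[1->2]=2 ship[0->1]=2 prod=4 -> inv=[6 2 4]
Step 3: demand=3,sold=3 ship[1->2]=2 ship[0->1]=2 prod=4 -> inv=[8 2 3]
Step 4: demand=3,sold=3 ship[1->2]=2 ship[0->1]=2 prod=4 -> inv=[10 2 2]

10 2 2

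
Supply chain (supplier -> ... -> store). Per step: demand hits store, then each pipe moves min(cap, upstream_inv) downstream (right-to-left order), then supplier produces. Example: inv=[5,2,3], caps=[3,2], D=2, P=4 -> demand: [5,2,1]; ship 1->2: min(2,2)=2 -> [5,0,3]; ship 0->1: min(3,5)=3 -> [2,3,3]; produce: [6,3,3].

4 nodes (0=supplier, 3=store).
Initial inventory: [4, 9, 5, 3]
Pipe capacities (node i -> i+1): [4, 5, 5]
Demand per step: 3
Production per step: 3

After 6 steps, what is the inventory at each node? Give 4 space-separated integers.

Step 1: demand=3,sold=3 ship[2->3]=5 ship[1->2]=5 ship[0->1]=4 prod=3 -> inv=[3 8 5 5]
Step 2: demand=3,sold=3 ship[2->3]=5 ship[1->2]=5 ship[0->1]=3 prod=3 -> inv=[3 6 5 7]
Step 3: demand=3,sold=3 ship[2->3]=5 ship[1->2]=5 ship[0->1]=3 prod=3 -> inv=[3 4 5 9]
Step 4: demand=3,sold=3 ship[2->3]=5 ship[1->2]=4 ship[0->1]=3 prod=3 -> inv=[3 3 4 11]
Step 5: demand=3,sold=3 ship[2->3]=4 ship[1->2]=3 ship[0->1]=3 prod=3 -> inv=[3 3 3 12]
Step 6: demand=3,sold=3 ship[2->3]=3 ship[1->2]=3 ship[0->1]=3 prod=3 -> inv=[3 3 3 12]

3 3 3 12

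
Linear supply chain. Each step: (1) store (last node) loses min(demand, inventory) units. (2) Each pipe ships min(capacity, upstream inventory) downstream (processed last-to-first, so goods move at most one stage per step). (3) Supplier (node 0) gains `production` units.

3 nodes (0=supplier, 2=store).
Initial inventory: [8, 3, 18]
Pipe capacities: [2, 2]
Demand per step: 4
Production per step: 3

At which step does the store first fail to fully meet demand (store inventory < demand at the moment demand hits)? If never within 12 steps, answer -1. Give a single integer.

Step 1: demand=4,sold=4 ship[1->2]=2 ship[0->1]=2 prod=3 -> [9 3 16]
Step 2: demand=4,sold=4 ship[1->2]=2 ship[0->1]=2 prod=3 -> [10 3 14]
Step 3: demand=4,sold=4 ship[1->2]=2 ship[0->1]=2 prod=3 -> [11 3 12]
Step 4: demand=4,sold=4 ship[1->2]=2 ship[0->1]=2 prod=3 -> [12 3 10]
Step 5: demand=4,sold=4 ship[1->2]=2 ship[0->1]=2 prod=3 -> [13 3 8]
Step 6: demand=4,sold=4 ship[1->2]=2 ship[0->1]=2 prod=3 -> [14 3 6]
Step 7: demand=4,sold=4 ship[1->2]=2 ship[0->1]=2 prod=3 -> [15 3 4]
Step 8: demand=4,sold=4 ship[1->2]=2 ship[0->1]=2 prod=3 -> [16 3 2]
Step 9: demand=4,sold=2 ship[1->2]=2 ship[0->1]=2 prod=3 -> [17 3 2]
Step 10: demand=4,sold=2 ship[1->2]=2 ship[0->1]=2 prod=3 -> [18 3 2]
Step 11: demand=4,sold=2 ship[1->2]=2 ship[0->1]=2 prod=3 -> [19 3 2]
Step 12: demand=4,sold=2 ship[1->2]=2 ship[0->1]=2 prod=3 -> [20 3 2]
First stockout at step 9

9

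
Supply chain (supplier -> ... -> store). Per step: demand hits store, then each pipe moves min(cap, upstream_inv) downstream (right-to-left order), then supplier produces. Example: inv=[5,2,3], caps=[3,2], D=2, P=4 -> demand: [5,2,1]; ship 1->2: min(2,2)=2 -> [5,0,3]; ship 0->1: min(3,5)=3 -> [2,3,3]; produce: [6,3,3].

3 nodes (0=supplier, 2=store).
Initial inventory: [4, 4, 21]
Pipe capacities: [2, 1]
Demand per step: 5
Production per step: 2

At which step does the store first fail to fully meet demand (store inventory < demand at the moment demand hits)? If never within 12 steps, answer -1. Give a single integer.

Step 1: demand=5,sold=5 ship[1->2]=1 ship[0->1]=2 prod=2 -> [4 5 17]
Step 2: demand=5,sold=5 ship[1->2]=1 ship[0->1]=2 prod=2 -> [4 6 13]
Step 3: demand=5,sold=5 ship[1->2]=1 ship[0->1]=2 prod=2 -> [4 7 9]
Step 4: demand=5,sold=5 ship[1->2]=1 ship[0->1]=2 prod=2 -> [4 8 5]
Step 5: demand=5,sold=5 ship[1->2]=1 ship[0->1]=2 prod=2 -> [4 9 1]
Step 6: demand=5,sold=1 ship[1->2]=1 ship[0->1]=2 prod=2 -> [4 10 1]
Step 7: demand=5,sold=1 ship[1->2]=1 ship[0->1]=2 prod=2 -> [4 11 1]
Step 8: demand=5,sold=1 ship[1->2]=1 ship[0->1]=2 prod=2 -> [4 12 1]
Step 9: demand=5,sold=1 ship[1->2]=1 ship[0->1]=2 prod=2 -> [4 13 1]
Step 10: demand=5,sold=1 ship[1->2]=1 ship[0->1]=2 prod=2 -> [4 14 1]
Step 11: demand=5,sold=1 ship[1->2]=1 ship[0->1]=2 prod=2 -> [4 15 1]
Step 12: demand=5,sold=1 ship[1->2]=1 ship[0->1]=2 prod=2 -> [4 16 1]
First stockout at step 6

6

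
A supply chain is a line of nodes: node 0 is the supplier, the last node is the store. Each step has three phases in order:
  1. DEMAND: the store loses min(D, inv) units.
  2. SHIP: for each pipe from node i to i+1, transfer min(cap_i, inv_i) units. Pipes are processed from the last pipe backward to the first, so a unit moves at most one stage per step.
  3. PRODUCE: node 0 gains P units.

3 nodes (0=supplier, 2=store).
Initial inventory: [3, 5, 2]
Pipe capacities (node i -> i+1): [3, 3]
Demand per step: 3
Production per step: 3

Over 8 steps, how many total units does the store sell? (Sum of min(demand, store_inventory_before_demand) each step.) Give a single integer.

Step 1: sold=2 (running total=2) -> [3 5 3]
Step 2: sold=3 (running total=5) -> [3 5 3]
Step 3: sold=3 (running total=8) -> [3 5 3]
Step 4: sold=3 (running total=11) -> [3 5 3]
Step 5: sold=3 (running total=14) -> [3 5 3]
Step 6: sold=3 (running total=17) -> [3 5 3]
Step 7: sold=3 (running total=20) -> [3 5 3]
Step 8: sold=3 (running total=23) -> [3 5 3]

Answer: 23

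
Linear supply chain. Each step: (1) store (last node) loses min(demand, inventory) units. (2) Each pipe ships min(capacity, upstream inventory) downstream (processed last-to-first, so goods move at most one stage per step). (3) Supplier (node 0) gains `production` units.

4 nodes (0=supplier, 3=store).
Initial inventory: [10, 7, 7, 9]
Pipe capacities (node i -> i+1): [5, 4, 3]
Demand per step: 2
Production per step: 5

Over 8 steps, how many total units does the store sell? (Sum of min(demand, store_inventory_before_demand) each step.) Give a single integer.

Answer: 16

Derivation:
Step 1: sold=2 (running total=2) -> [10 8 8 10]
Step 2: sold=2 (running total=4) -> [10 9 9 11]
Step 3: sold=2 (running total=6) -> [10 10 10 12]
Step 4: sold=2 (running total=8) -> [10 11 11 13]
Step 5: sold=2 (running total=10) -> [10 12 12 14]
Step 6: sold=2 (running total=12) -> [10 13 13 15]
Step 7: sold=2 (running total=14) -> [10 14 14 16]
Step 8: sold=2 (running total=16) -> [10 15 15 17]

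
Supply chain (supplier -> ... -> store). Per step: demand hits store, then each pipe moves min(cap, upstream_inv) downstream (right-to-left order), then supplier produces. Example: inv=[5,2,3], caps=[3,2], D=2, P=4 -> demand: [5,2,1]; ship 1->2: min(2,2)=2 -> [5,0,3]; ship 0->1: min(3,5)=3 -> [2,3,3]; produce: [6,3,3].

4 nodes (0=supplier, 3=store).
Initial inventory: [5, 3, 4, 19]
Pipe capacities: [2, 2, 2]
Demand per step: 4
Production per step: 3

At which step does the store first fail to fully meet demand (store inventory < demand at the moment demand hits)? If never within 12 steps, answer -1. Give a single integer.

Step 1: demand=4,sold=4 ship[2->3]=2 ship[1->2]=2 ship[0->1]=2 prod=3 -> [6 3 4 17]
Step 2: demand=4,sold=4 ship[2->3]=2 ship[1->2]=2 ship[0->1]=2 prod=3 -> [7 3 4 15]
Step 3: demand=4,sold=4 ship[2->3]=2 ship[1->2]=2 ship[0->1]=2 prod=3 -> [8 3 4 13]
Step 4: demand=4,sold=4 ship[2->3]=2 ship[1->2]=2 ship[0->1]=2 prod=3 -> [9 3 4 11]
Step 5: demand=4,sold=4 ship[2->3]=2 ship[1->2]=2 ship[0->1]=2 prod=3 -> [10 3 4 9]
Step 6: demand=4,sold=4 ship[2->3]=2 ship[1->2]=2 ship[0->1]=2 prod=3 -> [11 3 4 7]
Step 7: demand=4,sold=4 ship[2->3]=2 ship[1->2]=2 ship[0->1]=2 prod=3 -> [12 3 4 5]
Step 8: demand=4,sold=4 ship[2->3]=2 ship[1->2]=2 ship[0->1]=2 prod=3 -> [13 3 4 3]
Step 9: demand=4,sold=3 ship[2->3]=2 ship[1->2]=2 ship[0->1]=2 prod=3 -> [14 3 4 2]
Step 10: demand=4,sold=2 ship[2->3]=2 ship[1->2]=2 ship[0->1]=2 prod=3 -> [15 3 4 2]
Step 11: demand=4,sold=2 ship[2->3]=2 ship[1->2]=2 ship[0->1]=2 prod=3 -> [16 3 4 2]
Step 12: demand=4,sold=2 ship[2->3]=2 ship[1->2]=2 ship[0->1]=2 prod=3 -> [17 3 4 2]
First stockout at step 9

9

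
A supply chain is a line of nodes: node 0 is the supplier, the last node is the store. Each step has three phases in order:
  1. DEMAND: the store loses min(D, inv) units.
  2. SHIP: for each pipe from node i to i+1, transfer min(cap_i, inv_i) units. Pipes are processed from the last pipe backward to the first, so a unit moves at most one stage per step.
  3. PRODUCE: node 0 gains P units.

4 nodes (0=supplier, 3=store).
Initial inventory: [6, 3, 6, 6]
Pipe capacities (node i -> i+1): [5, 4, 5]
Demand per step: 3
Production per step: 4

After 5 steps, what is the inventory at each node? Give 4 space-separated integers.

Step 1: demand=3,sold=3 ship[2->3]=5 ship[1->2]=3 ship[0->1]=5 prod=4 -> inv=[5 5 4 8]
Step 2: demand=3,sold=3 ship[2->3]=4 ship[1->2]=4 ship[0->1]=5 prod=4 -> inv=[4 6 4 9]
Step 3: demand=3,sold=3 ship[2->3]=4 ship[1->2]=4 ship[0->1]=4 prod=4 -> inv=[4 6 4 10]
Step 4: demand=3,sold=3 ship[2->3]=4 ship[1->2]=4 ship[0->1]=4 prod=4 -> inv=[4 6 4 11]
Step 5: demand=3,sold=3 ship[2->3]=4 ship[1->2]=4 ship[0->1]=4 prod=4 -> inv=[4 6 4 12]

4 6 4 12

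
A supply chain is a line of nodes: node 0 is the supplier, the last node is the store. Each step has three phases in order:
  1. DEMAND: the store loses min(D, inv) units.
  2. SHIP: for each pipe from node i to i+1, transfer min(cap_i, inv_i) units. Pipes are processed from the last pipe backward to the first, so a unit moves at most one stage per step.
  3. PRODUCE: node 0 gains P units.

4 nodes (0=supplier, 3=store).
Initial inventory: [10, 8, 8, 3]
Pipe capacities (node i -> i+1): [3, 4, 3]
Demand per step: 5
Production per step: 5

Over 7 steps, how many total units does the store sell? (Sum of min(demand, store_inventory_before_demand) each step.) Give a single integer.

Step 1: sold=3 (running total=3) -> [12 7 9 3]
Step 2: sold=3 (running total=6) -> [14 6 10 3]
Step 3: sold=3 (running total=9) -> [16 5 11 3]
Step 4: sold=3 (running total=12) -> [18 4 12 3]
Step 5: sold=3 (running total=15) -> [20 3 13 3]
Step 6: sold=3 (running total=18) -> [22 3 13 3]
Step 7: sold=3 (running total=21) -> [24 3 13 3]

Answer: 21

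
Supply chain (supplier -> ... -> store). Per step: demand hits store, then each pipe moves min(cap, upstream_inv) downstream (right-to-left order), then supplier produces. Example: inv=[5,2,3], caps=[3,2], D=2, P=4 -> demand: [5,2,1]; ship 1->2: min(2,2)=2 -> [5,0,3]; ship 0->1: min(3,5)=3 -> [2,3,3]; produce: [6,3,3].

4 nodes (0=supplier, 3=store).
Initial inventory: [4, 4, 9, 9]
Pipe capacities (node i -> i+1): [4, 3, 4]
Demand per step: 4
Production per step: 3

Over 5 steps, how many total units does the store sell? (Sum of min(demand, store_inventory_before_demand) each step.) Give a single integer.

Step 1: sold=4 (running total=4) -> [3 5 8 9]
Step 2: sold=4 (running total=8) -> [3 5 7 9]
Step 3: sold=4 (running total=12) -> [3 5 6 9]
Step 4: sold=4 (running total=16) -> [3 5 5 9]
Step 5: sold=4 (running total=20) -> [3 5 4 9]

Answer: 20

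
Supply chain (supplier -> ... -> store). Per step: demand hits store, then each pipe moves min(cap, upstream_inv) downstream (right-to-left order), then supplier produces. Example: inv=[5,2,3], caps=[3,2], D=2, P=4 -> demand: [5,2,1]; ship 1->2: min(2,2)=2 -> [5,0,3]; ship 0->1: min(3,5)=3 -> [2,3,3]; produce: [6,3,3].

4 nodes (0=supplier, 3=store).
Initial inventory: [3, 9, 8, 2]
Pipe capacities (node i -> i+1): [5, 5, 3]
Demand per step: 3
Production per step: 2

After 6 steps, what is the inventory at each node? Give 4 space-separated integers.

Step 1: demand=3,sold=2 ship[2->3]=3 ship[1->2]=5 ship[0->1]=3 prod=2 -> inv=[2 7 10 3]
Step 2: demand=3,sold=3 ship[2->3]=3 ship[1->2]=5 ship[0->1]=2 prod=2 -> inv=[2 4 12 3]
Step 3: demand=3,sold=3 ship[2->3]=3 ship[1->2]=4 ship[0->1]=2 prod=2 -> inv=[2 2 13 3]
Step 4: demand=3,sold=3 ship[2->3]=3 ship[1->2]=2 ship[0->1]=2 prod=2 -> inv=[2 2 12 3]
Step 5: demand=3,sold=3 ship[2->3]=3 ship[1->2]=2 ship[0->1]=2 prod=2 -> inv=[2 2 11 3]
Step 6: demand=3,sold=3 ship[2->3]=3 ship[1->2]=2 ship[0->1]=2 prod=2 -> inv=[2 2 10 3]

2 2 10 3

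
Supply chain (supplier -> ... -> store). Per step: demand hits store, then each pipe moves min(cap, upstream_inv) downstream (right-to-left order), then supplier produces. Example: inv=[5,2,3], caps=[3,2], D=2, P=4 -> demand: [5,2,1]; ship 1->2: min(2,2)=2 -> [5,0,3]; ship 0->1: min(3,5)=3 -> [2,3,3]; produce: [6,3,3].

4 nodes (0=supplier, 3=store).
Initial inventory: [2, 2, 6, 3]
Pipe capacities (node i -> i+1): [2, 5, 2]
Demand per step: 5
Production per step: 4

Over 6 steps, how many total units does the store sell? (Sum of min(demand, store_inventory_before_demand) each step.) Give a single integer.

Answer: 13

Derivation:
Step 1: sold=3 (running total=3) -> [4 2 6 2]
Step 2: sold=2 (running total=5) -> [6 2 6 2]
Step 3: sold=2 (running total=7) -> [8 2 6 2]
Step 4: sold=2 (running total=9) -> [10 2 6 2]
Step 5: sold=2 (running total=11) -> [12 2 6 2]
Step 6: sold=2 (running total=13) -> [14 2 6 2]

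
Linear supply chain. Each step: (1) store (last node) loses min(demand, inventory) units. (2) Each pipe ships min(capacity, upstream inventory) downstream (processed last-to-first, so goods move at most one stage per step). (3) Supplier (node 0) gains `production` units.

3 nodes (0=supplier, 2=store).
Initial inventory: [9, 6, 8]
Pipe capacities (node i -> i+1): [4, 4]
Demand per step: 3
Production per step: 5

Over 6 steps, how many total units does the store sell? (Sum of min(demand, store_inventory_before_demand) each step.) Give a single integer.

Answer: 18

Derivation:
Step 1: sold=3 (running total=3) -> [10 6 9]
Step 2: sold=3 (running total=6) -> [11 6 10]
Step 3: sold=3 (running total=9) -> [12 6 11]
Step 4: sold=3 (running total=12) -> [13 6 12]
Step 5: sold=3 (running total=15) -> [14 6 13]
Step 6: sold=3 (running total=18) -> [15 6 14]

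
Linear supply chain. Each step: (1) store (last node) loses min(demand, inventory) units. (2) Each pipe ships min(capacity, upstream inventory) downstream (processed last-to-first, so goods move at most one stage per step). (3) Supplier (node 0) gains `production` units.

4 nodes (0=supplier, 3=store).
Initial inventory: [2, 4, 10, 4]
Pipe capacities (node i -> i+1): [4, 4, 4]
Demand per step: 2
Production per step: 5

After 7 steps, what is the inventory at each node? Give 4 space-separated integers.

Step 1: demand=2,sold=2 ship[2->3]=4 ship[1->2]=4 ship[0->1]=2 prod=5 -> inv=[5 2 10 6]
Step 2: demand=2,sold=2 ship[2->3]=4 ship[1->2]=2 ship[0->1]=4 prod=5 -> inv=[6 4 8 8]
Step 3: demand=2,sold=2 ship[2->3]=4 ship[1->2]=4 ship[0->1]=4 prod=5 -> inv=[7 4 8 10]
Step 4: demand=2,sold=2 ship[2->3]=4 ship[1->2]=4 ship[0->1]=4 prod=5 -> inv=[8 4 8 12]
Step 5: demand=2,sold=2 ship[2->3]=4 ship[1->2]=4 ship[0->1]=4 prod=5 -> inv=[9 4 8 14]
Step 6: demand=2,sold=2 ship[2->3]=4 ship[1->2]=4 ship[0->1]=4 prod=5 -> inv=[10 4 8 16]
Step 7: demand=2,sold=2 ship[2->3]=4 ship[1->2]=4 ship[0->1]=4 prod=5 -> inv=[11 4 8 18]

11 4 8 18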